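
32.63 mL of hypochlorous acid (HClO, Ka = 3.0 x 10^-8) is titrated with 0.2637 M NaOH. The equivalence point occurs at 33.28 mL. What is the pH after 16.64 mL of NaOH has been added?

16.64 mL is exactly half the equivalence volume (33.28/2), i.e. the half-equivalence point.
There, n(HA) = n(A^-), so pH = pKa = -log(3.0 x 10^-8) = 7.52.

7.52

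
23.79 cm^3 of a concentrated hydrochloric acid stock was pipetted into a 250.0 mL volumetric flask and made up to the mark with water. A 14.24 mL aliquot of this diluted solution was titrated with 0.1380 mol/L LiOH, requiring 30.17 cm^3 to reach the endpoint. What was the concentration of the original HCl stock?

n(LiOH) = 0.1380 x 0.03017 = 0.004163 mol.
n(HCl) in the aliquot = 0.004163 mol.
[diluted HCl] = 0.004163 / 0.01424 = 0.2924 M.
Dilution factor = 250.0/23.79 = 10.51, so [stock] = 0.2924 x 10.51 = 3.07 M.

3.07 M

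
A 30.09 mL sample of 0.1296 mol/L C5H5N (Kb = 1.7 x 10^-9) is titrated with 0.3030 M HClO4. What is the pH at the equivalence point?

3.14

n(C5H5N) = 0.1296 x 0.03009 = 0.003900 mol; V(HClO4) at equivalence = 0.003900/0.3030 = 0.01287 L.
At equivalence the base is fully converted to C5H5NH+; total volume = 0.04296 L, so [C5H5NH+] = 0.003900/0.04296 = 0.09077 M.
Ka(C5H5NH+) = Kw/Kb = 1.0e-14 / 1.7 x 10^-9 = 5.88e-6.
[H^+] = sqrt(Ka x [C5H5NH+]) = sqrt(5.88e-6 x 0.09077) = 0.000731 M.
pH = -log(0.000731) = 3.14.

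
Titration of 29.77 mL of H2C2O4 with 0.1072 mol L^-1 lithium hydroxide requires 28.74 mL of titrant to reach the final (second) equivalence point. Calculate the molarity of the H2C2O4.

0.0517 M

n(LiOH) = 0.1072 x 0.02874 = 0.003081 mol.
At the final (second) equivalence point, 2 mol OH^- react per mol H2C2O4, so n(H2C2O4) = 0.003081 / 2 = 0.001540 mol.
[H2C2O4] = 0.001540 / 0.02977 L = 0.0517 M.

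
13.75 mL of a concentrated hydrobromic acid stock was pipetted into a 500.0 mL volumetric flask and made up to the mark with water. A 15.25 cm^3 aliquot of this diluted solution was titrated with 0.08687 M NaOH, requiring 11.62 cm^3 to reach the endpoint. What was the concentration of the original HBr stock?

n(NaOH) = 0.08687 x 0.01162 = 0.001009 mol.
n(HBr) in the aliquot = 0.001009 mol.
[diluted HBr] = 0.001009 / 0.01525 = 0.06619 M.
Dilution factor = 500.0/13.75 = 36.36, so [stock] = 0.06619 x 36.36 = 2.41 M.

2.41 M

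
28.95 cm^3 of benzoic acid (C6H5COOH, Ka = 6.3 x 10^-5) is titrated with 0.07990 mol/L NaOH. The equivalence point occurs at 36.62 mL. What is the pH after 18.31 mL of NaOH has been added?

18.31 mL is exactly half the equivalence volume (36.62/2), i.e. the half-equivalence point.
There, n(HA) = n(A^-), so pH = pKa = -log(6.3 x 10^-5) = 4.20.

4.20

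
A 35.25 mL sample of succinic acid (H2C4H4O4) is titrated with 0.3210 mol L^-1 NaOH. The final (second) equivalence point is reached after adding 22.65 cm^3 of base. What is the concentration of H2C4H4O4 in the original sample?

0.103 M

n(NaOH) = 0.3210 x 0.02265 = 0.007271 mol.
At the final (second) equivalence point, 2 mol OH^- react per mol H2C4H4O4, so n(H2C4H4O4) = 0.007271 / 2 = 0.003635 mol.
[H2C4H4O4] = 0.003635 / 0.03525 L = 0.103 M.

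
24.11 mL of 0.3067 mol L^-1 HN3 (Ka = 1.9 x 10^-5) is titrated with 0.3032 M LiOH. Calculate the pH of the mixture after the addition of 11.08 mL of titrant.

4.64

Initial n(HN3) = 0.3067 x 0.02411 = 0.007395 mol.
n(LiOH) added = 0.3032 x 0.01108 = 0.003359 mol, converting that many moles of HN3 to N3-.
Remaining n(HN3) = 0.004035 mol; n(N3-) = 0.003359 mol.
By Henderson-Hasselbalch, pH = pKa + log([A^-]/[HA]) = 4.72 + log(0.003359/0.004035) = 4.72 + (-0.08) = 4.64.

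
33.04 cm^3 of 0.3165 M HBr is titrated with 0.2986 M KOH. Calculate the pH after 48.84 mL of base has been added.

n(acid) = 0.3165 x 0.03304 = 0.01046 mol; n(KOH) added = 0.2986 x 0.04884 = 0.01458 mol.
Base is in excess by 0.01458 - 0.01046 = 0.004126 mol in a total volume of 0.08188 L.
[OH^-] = 0.004126/0.08188 = 0.05040 M, so pOH = 1.30 and pH = 14.00 - 1.30 = 12.70.

12.70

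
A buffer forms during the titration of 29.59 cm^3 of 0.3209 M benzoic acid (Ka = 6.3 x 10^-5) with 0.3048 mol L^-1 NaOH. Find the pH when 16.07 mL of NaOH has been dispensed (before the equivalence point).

Initial n(C6H5COOH) = 0.3209 x 0.02959 = 0.009495 mol.
n(NaOH) added = 0.3048 x 0.01607 = 0.004898 mol, converting that many moles of C6H5COOH to C6H5COO-.
Remaining n(C6H5COOH) = 0.004597 mol; n(C6H5COO-) = 0.004898 mol.
By Henderson-Hasselbalch, pH = pKa + log([A^-]/[HA]) = 4.20 + log(0.004898/0.004597) = 4.20 + (+0.03) = 4.23.

4.23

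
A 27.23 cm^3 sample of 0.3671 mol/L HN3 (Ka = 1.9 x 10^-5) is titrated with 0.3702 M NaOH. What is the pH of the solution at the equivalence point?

n(HN3) = 0.3671 x 0.02723 = 0.009996 mol; V(NaOH) at equivalence = 0.009996/0.3702 = 0.02700 L.
At equivalence all the acid is converted to N3-; total volume = 0.02723 + 0.02700 = 0.05423 L, so [N3-] = 0.009996/0.05423 = 0.1843 M.
Kb = Kw/Ka = 1.0e-14 / 1.9 x 10^-5 = 5.26e-10.
[OH^-] = sqrt(Kb x [N3-]) = sqrt(5.26e-10 x 0.1843) = 9.85e-6 M.
pOH = 5.01, so pH = 14.00 - 5.01 = 8.99.

8.99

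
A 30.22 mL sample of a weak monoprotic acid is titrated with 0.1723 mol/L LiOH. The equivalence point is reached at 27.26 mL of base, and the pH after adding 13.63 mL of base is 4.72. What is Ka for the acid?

13.63 mL is half of the equivalence volume, so this is the half-equivalence point where [HA] = [A^-].
At half-equivalence pH = pKa, so pKa = 4.72.
Ka = 10^(-4.72) = 1.9 x 10^-5.

1.9 x 10^-5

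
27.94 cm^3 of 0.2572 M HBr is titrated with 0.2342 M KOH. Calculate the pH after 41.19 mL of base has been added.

12.55

n(acid) = 0.2572 x 0.02794 = 0.007186 mol; n(KOH) added = 0.2342 x 0.04119 = 0.009647 mol.
Base is in excess by 0.009647 - 0.007186 = 0.002461 mol in a total volume of 0.06913 L.
[OH^-] = 0.002461/0.06913 = 0.03559 M, so pOH = 1.45 and pH = 14.00 - 1.45 = 12.55.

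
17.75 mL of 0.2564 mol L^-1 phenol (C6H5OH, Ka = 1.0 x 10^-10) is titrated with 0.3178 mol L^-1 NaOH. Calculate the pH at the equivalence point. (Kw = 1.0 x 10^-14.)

11.58

n(C6H5OH) = 0.2564 x 0.01775 = 0.004551 mol; V(NaOH) at equivalence = 0.004551/0.3178 = 0.01432 L.
At equivalence all the acid is converted to C6H5O-; total volume = 0.01775 + 0.01432 = 0.03207 L, so [C6H5O-] = 0.004551/0.03207 = 0.1419 M.
Kb = Kw/Ka = 1.0e-14 / 1.0 x 10^-10 = 0.000100.
[OH^-] = sqrt(Kb x [C6H5O-]) = sqrt(0.000100 x 0.1419) = 0.00377 M.
pOH = 2.42, so pH = 14.00 - 2.42 = 11.58.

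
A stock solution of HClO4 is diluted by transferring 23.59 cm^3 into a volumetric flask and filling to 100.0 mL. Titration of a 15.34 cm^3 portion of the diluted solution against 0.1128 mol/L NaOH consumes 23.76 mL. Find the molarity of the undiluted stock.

n(NaOH) = 0.1128 x 0.02376 = 0.002680 mol.
n(HClO4) in the aliquot = 0.002680 mol.
[diluted HClO4] = 0.002680 / 0.01534 = 0.1747 M.
Dilution factor = 100.0/23.59 = 4.239, so [stock] = 0.1747 x 4.239 = 0.741 M.

0.741 M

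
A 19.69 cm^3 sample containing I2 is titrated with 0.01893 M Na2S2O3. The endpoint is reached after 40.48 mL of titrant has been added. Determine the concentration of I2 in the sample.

n(Na2S2O3) = 0.01893 x 0.04048 = 0.0007663 mol.
From the balanced equation, 2 mol Na2S2O3 reacts with 1 mol I2, so n(I2) = 0.0007663 x 1/2 = 0.0003831 mol.
[I2] = 0.0003831 / 0.01969 L = 0.0195 M.

0.0195 M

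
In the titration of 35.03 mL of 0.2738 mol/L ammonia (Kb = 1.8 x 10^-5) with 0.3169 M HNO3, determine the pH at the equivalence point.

n(NH3) = 0.2738 x 0.03503 = 0.009591 mol; V(HNO3) at equivalence = 0.009591/0.3169 = 0.03027 L.
At equivalence the base is fully converted to NH4+; total volume = 0.06530 L, so [NH4+] = 0.009591/0.06530 = 0.1469 M.
Ka(NH4+) = Kw/Kb = 1.0e-14 / 1.8 x 10^-5 = 5.56e-10.
[H^+] = sqrt(Ka x [NH4+]) = sqrt(5.56e-10 x 0.1469) = 9.03e-6 M.
pH = -log(9.03e-6) = 5.04.

5.04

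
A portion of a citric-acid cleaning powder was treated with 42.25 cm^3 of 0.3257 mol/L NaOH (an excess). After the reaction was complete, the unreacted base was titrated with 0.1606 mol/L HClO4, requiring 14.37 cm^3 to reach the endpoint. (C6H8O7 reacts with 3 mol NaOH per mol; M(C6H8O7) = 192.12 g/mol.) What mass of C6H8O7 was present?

Total n(NaOH) added = 0.3257 x 0.04225 = 0.01376 mol.
n(HClO4) used = 0.1606 x 0.01437 = 0.002308 mol, which equals the excess n(NaOH).
So n(NaOH) consumed by the sample = 0.01376 - 0.002308 = 0.01145 mol.
n(C6H8O7) = 0.01145 / 3 = 0.003818 mol.
mass = 0.003818 mol x 192.12 g/mol = 0.733 g.

0.733 g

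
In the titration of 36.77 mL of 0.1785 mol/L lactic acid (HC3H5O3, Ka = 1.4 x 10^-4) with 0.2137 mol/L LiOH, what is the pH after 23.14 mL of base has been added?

4.34

Initial n(HC3H5O3) = 0.1785 x 0.03677 = 0.006563 mol.
n(LiOH) added = 0.2137 x 0.02314 = 0.004945 mol, converting that many moles of HC3H5O3 to C3H5O3-.
Remaining n(HC3H5O3) = 0.001618 mol; n(C3H5O3-) = 0.004945 mol.
By Henderson-Hasselbalch, pH = pKa + log([A^-]/[HA]) = 3.85 + log(0.004945/0.001618) = 3.85 + (+0.49) = 4.34.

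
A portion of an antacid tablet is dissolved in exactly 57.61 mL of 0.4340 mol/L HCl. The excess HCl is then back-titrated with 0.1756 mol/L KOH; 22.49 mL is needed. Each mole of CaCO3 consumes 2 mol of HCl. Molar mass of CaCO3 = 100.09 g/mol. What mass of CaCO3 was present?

Total n(HCl) added = 0.4340 x 0.05761 = 0.02500 mol.
n(KOH) used = 0.1756 x 0.02249 = 0.003949 mol, which equals the excess n(HCl).
So n(HCl) consumed by the sample = 0.02500 - 0.003949 = 0.02105 mol.
n(CaCO3) = 0.02105 / 2 = 0.01053 mol.
mass = 0.01053 mol x 100.09 g/mol = 1.05 g.

1.05 g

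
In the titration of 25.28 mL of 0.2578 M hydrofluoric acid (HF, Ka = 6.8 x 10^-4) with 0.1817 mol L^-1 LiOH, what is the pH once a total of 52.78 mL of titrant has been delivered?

n(acid) = 0.2578 x 0.02528 = 0.006517 mol; n(LiOH) added = 0.1817 x 0.05278 = 0.009590 mol.
Base is in excess by 0.009590 - 0.006517 = 0.003073 mol in a total volume of 0.07806 L.
[OH^-] = 0.003073/0.07806 = 0.03937 M, so pOH = 1.40 and pH = 14.00 - 1.40 = 12.60.

12.60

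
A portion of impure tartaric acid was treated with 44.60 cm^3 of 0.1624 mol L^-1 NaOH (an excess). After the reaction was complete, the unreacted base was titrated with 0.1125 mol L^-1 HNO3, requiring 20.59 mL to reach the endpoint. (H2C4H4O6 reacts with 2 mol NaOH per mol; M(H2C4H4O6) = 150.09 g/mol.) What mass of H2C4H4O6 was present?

Total n(NaOH) added = 0.1624 x 0.04460 = 0.007243 mol.
n(HNO3) used = 0.1125 x 0.02059 = 0.002316 mol, which equals the excess n(NaOH).
So n(NaOH) consumed by the sample = 0.007243 - 0.002316 = 0.004927 mol.
n(H2C4H4O6) = 0.004927 / 2 = 0.002463 mol.
mass = 0.002463 mol x 150.09 g/mol = 0.370 g.

0.370 g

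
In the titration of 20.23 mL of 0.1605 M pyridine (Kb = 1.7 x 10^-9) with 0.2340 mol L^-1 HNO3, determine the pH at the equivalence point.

n(C5H5N) = 0.1605 x 0.02023 = 0.003247 mol; V(HNO3) at equivalence = 0.003247/0.2340 = 0.01388 L.
At equivalence the base is fully converted to C5H5NH+; total volume = 0.03411 L, so [C5H5NH+] = 0.003247/0.03411 = 0.09520 M.
Ka(C5H5NH+) = Kw/Kb = 1.0e-14 / 1.7 x 10^-9 = 5.88e-6.
[H^+] = sqrt(Ka x [C5H5NH+]) = sqrt(5.88e-6 x 0.09520) = 0.000748 M.
pH = -log(0.000748) = 3.13.

3.13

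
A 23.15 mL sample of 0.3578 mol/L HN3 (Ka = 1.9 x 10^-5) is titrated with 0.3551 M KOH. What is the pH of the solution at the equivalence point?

n(HN3) = 0.3578 x 0.02315 = 0.008283 mol; V(KOH) at equivalence = 0.008283/0.3551 = 0.02333 L.
At equivalence all the acid is converted to N3-; total volume = 0.02315 + 0.02333 = 0.04648 L, so [N3-] = 0.008283/0.04648 = 0.1782 M.
Kb = Kw/Ka = 1.0e-14 / 1.9 x 10^-5 = 5.26e-10.
[OH^-] = sqrt(Kb x [N3-]) = sqrt(5.26e-10 x 0.1782) = 9.69e-6 M.
pOH = 5.01, so pH = 14.00 - 5.01 = 8.99.

8.99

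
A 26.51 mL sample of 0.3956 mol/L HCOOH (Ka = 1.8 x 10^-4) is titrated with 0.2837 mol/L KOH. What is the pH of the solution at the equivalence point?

n(HCOOH) = 0.3956 x 0.02651 = 0.01049 mol; V(KOH) at equivalence = 0.01049/0.2837 = 0.03697 L.
At equivalence all the acid is converted to HCOO-; total volume = 0.02651 + 0.03697 = 0.06348 L, so [HCOO-] = 0.01049/0.06348 = 0.1652 M.
Kb = Kw/Ka = 1.0e-14 / 1.8 x 10^-4 = 5.56e-11.
[OH^-] = sqrt(Kb x [HCOO-]) = sqrt(5.56e-11 x 0.1652) = 3.03e-6 M.
pOH = 5.52, so pH = 14.00 - 5.52 = 8.48.

8.48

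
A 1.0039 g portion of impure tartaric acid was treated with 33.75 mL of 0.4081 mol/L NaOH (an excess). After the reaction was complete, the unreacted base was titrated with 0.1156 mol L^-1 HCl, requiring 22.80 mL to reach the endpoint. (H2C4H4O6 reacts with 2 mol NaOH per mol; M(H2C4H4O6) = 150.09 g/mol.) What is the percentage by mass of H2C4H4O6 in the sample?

Total n(NaOH) added = 0.4081 x 0.03375 = 0.01377 mol.
n(HCl) used = 0.1156 x 0.02280 = 0.002636 mol, which equals the excess n(NaOH).
So n(NaOH) consumed by the sample = 0.01377 - 0.002636 = 0.01114 mol.
n(H2C4H4O6) = 0.01114 / 2 = 0.005569 mol.
mass H2C4H4O6 = 0.005569 x 150.09 = 0.8358 g, so %H2C4H4O6 = 0.8358/1.0039 x 100 = 83.3%.

83.3%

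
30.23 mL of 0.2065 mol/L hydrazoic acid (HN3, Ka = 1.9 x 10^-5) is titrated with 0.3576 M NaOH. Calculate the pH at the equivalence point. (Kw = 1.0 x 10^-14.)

8.92

n(HN3) = 0.2065 x 0.03023 = 0.006242 mol; V(NaOH) at equivalence = 0.006242/0.3576 = 0.01746 L.
At equivalence all the acid is converted to N3-; total volume = 0.03023 + 0.01746 = 0.04769 L, so [N3-] = 0.006242/0.04769 = 0.1309 M.
Kb = Kw/Ka = 1.0e-14 / 1.9 x 10^-5 = 5.26e-10.
[OH^-] = sqrt(Kb x [N3-]) = sqrt(5.26e-10 x 0.1309) = 8.30e-6 M.
pOH = 5.08, so pH = 14.00 - 5.08 = 8.92.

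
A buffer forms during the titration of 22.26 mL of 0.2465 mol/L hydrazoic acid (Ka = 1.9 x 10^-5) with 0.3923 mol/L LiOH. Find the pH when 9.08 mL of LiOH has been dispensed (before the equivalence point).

4.99

Initial n(HN3) = 0.2465 x 0.02226 = 0.005487 mol.
n(LiOH) added = 0.3923 x 0.009080 = 0.003562 mol, converting that many moles of HN3 to N3-.
Remaining n(HN3) = 0.001925 mol; n(N3-) = 0.003562 mol.
By Henderson-Hasselbalch, pH = pKa + log([A^-]/[HA]) = 4.72 + log(0.003562/0.001925) = 4.72 + (+0.27) = 4.99.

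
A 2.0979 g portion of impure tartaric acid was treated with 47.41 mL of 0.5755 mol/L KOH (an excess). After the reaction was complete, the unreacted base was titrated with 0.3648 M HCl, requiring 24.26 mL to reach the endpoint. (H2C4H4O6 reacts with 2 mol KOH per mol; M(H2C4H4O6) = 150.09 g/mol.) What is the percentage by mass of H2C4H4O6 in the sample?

65.9%

Total n(KOH) added = 0.5755 x 0.04741 = 0.02728 mol.
n(HCl) used = 0.3648 x 0.02426 = 0.008850 mol, which equals the excess n(KOH).
So n(KOH) consumed by the sample = 0.02728 - 0.008850 = 0.01843 mol.
n(H2C4H4O6) = 0.01843 / 2 = 0.009217 mol.
mass H2C4H4O6 = 0.009217 x 150.09 = 1.383 g, so %H2C4H4O6 = 1.383/2.0979 x 100 = 65.9%.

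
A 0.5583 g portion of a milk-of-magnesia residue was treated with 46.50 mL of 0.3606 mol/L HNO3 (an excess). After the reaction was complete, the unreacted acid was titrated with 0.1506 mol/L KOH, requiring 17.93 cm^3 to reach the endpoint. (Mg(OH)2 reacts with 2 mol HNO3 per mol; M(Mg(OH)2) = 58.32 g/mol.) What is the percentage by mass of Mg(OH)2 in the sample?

Total n(HNO3) added = 0.3606 x 0.04650 = 0.01677 mol.
n(KOH) used = 0.1506 x 0.01793 = 0.002700 mol, which equals the excess n(HNO3).
So n(HNO3) consumed by the sample = 0.01677 - 0.002700 = 0.01407 mol.
n(Mg(OH)2) = 0.01407 / 2 = 0.007034 mol.
mass Mg(OH)2 = 0.007034 x 58.32 = 0.4102 g, so %Mg(OH)2 = 0.4102/0.5583 x 100 = 73.5%.

73.5%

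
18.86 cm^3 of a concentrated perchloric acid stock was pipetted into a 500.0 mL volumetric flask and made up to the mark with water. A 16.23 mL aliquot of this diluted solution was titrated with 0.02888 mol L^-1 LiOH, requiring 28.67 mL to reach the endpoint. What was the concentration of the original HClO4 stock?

n(LiOH) = 0.02888 x 0.02867 = 0.0008280 mol.
n(HClO4) in the aliquot = 0.0008280 mol.
[diluted HClO4] = 0.0008280 / 0.01623 = 0.05102 M.
Dilution factor = 500.0/18.86 = 26.51, so [stock] = 0.05102 x 26.51 = 1.35 M.

1.35 M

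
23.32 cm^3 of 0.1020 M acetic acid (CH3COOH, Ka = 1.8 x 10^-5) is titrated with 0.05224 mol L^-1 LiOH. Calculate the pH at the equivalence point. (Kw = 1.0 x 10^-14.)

n(CH3COOH) = 0.1020 x 0.02332 = 0.002379 mol; V(LiOH) at equivalence = 0.002379/0.05224 = 0.04553 L.
At equivalence all the acid is converted to CH3COO-; total volume = 0.02332 + 0.04553 = 0.06885 L, so [CH3COO-] = 0.002379/0.06885 = 0.03455 M.
Kb = Kw/Ka = 1.0e-14 / 1.8 x 10^-5 = 5.56e-10.
[OH^-] = sqrt(Kb x [CH3COO-]) = sqrt(5.56e-10 x 0.03455) = 4.38e-6 M.
pOH = 5.36, so pH = 14.00 - 5.36 = 8.64.

8.64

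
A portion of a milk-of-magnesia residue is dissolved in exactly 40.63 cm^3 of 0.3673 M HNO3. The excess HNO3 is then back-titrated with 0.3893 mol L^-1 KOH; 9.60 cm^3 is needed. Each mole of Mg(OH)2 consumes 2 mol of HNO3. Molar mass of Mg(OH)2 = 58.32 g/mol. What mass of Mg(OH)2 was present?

Total n(HNO3) added = 0.3673 x 0.04063 = 0.01492 mol.
n(KOH) used = 0.3893 x 0.009600 = 0.003737 mol, which equals the excess n(HNO3).
So n(HNO3) consumed by the sample = 0.01492 - 0.003737 = 0.01119 mol.
n(Mg(OH)2) = 0.01119 / 2 = 0.005593 mol.
mass = 0.005593 mol x 58.32 g/mol = 0.326 g.

0.326 g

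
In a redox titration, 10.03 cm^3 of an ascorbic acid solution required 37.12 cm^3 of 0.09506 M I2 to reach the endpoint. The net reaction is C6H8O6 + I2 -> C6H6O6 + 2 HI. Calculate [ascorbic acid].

n(I2) = 0.09506 x 0.03712 = 0.003529 mol.
From the balanced equation, 1 mol I2 reacts with 1 mol ascorbic acid, so n(ascorbic acid) = 0.003529 x 1/1 = 0.003529 mol.
[ascorbic acid] = 0.003529 / 0.01003 L = 0.352 M.

0.352 M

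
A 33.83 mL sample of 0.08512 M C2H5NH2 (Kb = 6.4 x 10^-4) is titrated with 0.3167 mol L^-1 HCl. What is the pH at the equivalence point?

5.99

n(C2H5NH2) = 0.08512 x 0.03383 = 0.002880 mol; V(HCl) at equivalence = 0.002880/0.3167 = 0.009093 L.
At equivalence the base is fully converted to C2H5NH3+; total volume = 0.04292 L, so [C2H5NH3+] = 0.002880/0.04292 = 0.06709 M.
Ka(C2H5NH3+) = Kw/Kb = 1.0e-14 / 6.4 x 10^-4 = 1.56e-11.
[H^+] = sqrt(Ka x [C2H5NH3+]) = sqrt(1.56e-11 x 0.06709) = 1.02e-6 M.
pH = -log(1.02e-6) = 5.99.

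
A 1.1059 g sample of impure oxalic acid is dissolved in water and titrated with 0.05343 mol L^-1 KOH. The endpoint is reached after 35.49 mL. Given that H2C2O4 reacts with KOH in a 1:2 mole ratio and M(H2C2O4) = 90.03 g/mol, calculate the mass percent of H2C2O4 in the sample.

7.72%

n(KOH) = 0.05343 x 0.03549 = 0.001896 mol.
n(H2C2O4) = 0.001896 / 2 = 0.0009481 mol.
mass of H2C2O4 = 0.0009481 x 90.03 = 0.08536 g.
% purity = 0.08536 / 1.1059 x 100 = 7.72%.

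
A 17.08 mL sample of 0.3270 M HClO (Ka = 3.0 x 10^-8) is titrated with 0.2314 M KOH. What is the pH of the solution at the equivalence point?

n(HClO) = 0.3270 x 0.01708 = 0.005585 mol; V(KOH) at equivalence = 0.005585/0.2314 = 0.02414 L.
At equivalence all the acid is converted to ClO-; total volume = 0.01708 + 0.02414 = 0.04122 L, so [ClO-] = 0.005585/0.04122 = 0.1355 M.
Kb = Kw/Ka = 1.0e-14 / 3.0 x 10^-8 = 3.33e-7.
[OH^-] = sqrt(Kb x [ClO-]) = sqrt(3.33e-7 x 0.1355) = 0.000213 M.
pOH = 3.67, so pH = 14.00 - 3.67 = 10.33.

10.33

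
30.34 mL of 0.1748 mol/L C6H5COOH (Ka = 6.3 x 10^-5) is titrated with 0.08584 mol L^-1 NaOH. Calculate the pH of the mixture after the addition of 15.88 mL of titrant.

3.74

Initial n(C6H5COOH) = 0.1748 x 0.03034 = 0.005303 mol.
n(NaOH) added = 0.08584 x 0.01588 = 0.001363 mol, converting that many moles of C6H5COOH to C6H5COO-.
Remaining n(C6H5COOH) = 0.003940 mol; n(C6H5COO-) = 0.001363 mol.
By Henderson-Hasselbalch, pH = pKa + log([A^-]/[HA]) = 4.20 + log(0.001363/0.003940) = 4.20 + (-0.46) = 3.74.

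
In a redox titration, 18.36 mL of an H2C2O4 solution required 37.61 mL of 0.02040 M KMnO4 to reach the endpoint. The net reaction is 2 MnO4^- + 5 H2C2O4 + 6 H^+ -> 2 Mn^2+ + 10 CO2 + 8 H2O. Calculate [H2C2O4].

n(KMnO4) = 0.02040 x 0.03761 = 0.0007672 mol.
From the balanced equation, 2 mol KMnO4 reacts with 5 mol H2C2O4, so n(H2C2O4) = 0.0007672 x 5/2 = 0.001918 mol.
[H2C2O4] = 0.001918 / 0.01836 L = 0.104 M.

0.104 M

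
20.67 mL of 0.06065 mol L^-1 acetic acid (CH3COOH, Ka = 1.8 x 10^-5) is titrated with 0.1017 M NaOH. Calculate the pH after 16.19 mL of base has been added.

12.03

n(acid) = 0.06065 x 0.02067 = 0.001254 mol; n(NaOH) added = 0.1017 x 0.01619 = 0.001647 mol.
Base is in excess by 0.001647 - 0.001254 = 0.0003929 mol in a total volume of 0.03686 L.
[OH^-] = 0.0003929/0.03686 = 0.01066 M, so pOH = 1.97 and pH = 14.00 - 1.97 = 12.03.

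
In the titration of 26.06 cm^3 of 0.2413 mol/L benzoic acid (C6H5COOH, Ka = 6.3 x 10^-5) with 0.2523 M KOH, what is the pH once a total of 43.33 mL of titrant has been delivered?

12.83

n(acid) = 0.2413 x 0.02606 = 0.006288 mol; n(KOH) added = 0.2523 x 0.04333 = 0.01093 mol.
Base is in excess by 0.01093 - 0.006288 = 0.004644 mol in a total volume of 0.06939 L.
[OH^-] = 0.004644/0.06939 = 0.06692 M, so pOH = 1.17 and pH = 14.00 - 1.17 = 12.83.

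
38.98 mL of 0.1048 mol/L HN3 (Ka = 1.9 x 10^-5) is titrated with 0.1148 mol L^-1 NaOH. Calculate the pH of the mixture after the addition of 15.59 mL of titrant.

Initial n(HN3) = 0.1048 x 0.03898 = 0.004085 mol.
n(NaOH) added = 0.1148 x 0.01559 = 0.001790 mol, converting that many moles of HN3 to N3-.
Remaining n(HN3) = 0.002295 mol; n(N3-) = 0.001790 mol.
By Henderson-Hasselbalch, pH = pKa + log([A^-]/[HA]) = 4.72 + log(0.001790/0.002295) = 4.72 + (-0.11) = 4.61.

4.61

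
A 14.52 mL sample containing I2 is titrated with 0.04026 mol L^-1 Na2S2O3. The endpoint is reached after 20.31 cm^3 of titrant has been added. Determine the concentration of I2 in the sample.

n(Na2S2O3) = 0.04026 x 0.02031 = 0.0008177 mol.
From the balanced equation, 2 mol Na2S2O3 reacts with 1 mol I2, so n(I2) = 0.0008177 x 1/2 = 0.0004088 mol.
[I2] = 0.0004088 / 0.01452 L = 0.0282 M.

0.0282 M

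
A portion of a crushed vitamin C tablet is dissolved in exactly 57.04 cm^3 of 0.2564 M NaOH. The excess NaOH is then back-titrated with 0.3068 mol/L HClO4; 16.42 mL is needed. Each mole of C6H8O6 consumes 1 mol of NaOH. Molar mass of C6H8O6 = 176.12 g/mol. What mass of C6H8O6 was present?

1.69 g

Total n(NaOH) added = 0.2564 x 0.05704 = 0.01463 mol.
n(HClO4) used = 0.3068 x 0.01642 = 0.005038 mol, which equals the excess n(NaOH).
So n(NaOH) consumed by the sample = 0.01463 - 0.005038 = 0.009587 mol.
n(C6H8O6) = 0.009587 / 1 = 0.009587 mol.
mass = 0.009587 mol x 176.12 g/mol = 1.69 g.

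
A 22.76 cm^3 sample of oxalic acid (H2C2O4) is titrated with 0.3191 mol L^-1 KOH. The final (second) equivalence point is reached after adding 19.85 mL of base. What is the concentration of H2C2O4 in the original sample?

0.139 M

n(KOH) = 0.3191 x 0.01985 = 0.006334 mol.
At the final (second) equivalence point, 2 mol OH^- react per mol H2C2O4, so n(H2C2O4) = 0.006334 / 2 = 0.003167 mol.
[H2C2O4] = 0.003167 / 0.02276 L = 0.139 M.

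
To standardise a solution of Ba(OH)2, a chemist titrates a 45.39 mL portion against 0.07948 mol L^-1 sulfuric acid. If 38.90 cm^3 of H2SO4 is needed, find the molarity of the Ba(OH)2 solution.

0.0681 M

n(H2SO4) delivered = 0.07948 x 0.03890 = 0.003092 mol.
For a 1:1 reaction, n(Ba(OH)2) = 0.003092 mol.
[Ba(OH)2] = 0.003092 mol / 0.04539 L = 0.0681 M.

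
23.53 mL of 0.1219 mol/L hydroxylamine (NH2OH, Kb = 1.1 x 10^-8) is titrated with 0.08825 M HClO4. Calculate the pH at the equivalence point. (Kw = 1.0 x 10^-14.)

n(NH2OH) = 0.1219 x 0.02353 = 0.002868 mol; V(HClO4) at equivalence = 0.002868/0.08825 = 0.03250 L.
At equivalence the base is fully converted to NH3OH+; total volume = 0.05603 L, so [NH3OH+] = 0.002868/0.05603 = 0.05119 M.
Ka(NH3OH+) = Kw/Kb = 1.0e-14 / 1.1 x 10^-8 = 9.09e-7.
[H^+] = sqrt(Ka x [NH3OH+]) = sqrt(9.09e-7 x 0.05119) = 0.000216 M.
pH = -log(0.000216) = 3.67.

3.67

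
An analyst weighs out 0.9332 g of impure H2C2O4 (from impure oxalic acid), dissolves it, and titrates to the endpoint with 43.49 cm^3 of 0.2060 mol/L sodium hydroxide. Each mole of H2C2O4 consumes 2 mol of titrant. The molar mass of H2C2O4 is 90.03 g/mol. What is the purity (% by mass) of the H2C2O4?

n(NaOH) = 0.2060 x 0.04349 = 0.008959 mol.
n(H2C2O4) = 0.008959 / 2 = 0.004479 mol.
mass of H2C2O4 = 0.004479 x 90.03 = 0.4033 g.
% purity = 0.4033 / 0.9332 x 100 = 43.2%.

43.2%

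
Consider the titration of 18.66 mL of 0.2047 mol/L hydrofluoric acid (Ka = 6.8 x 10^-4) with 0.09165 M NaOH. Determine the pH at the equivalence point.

n(HF) = 0.2047 x 0.01866 = 0.003820 mol; V(NaOH) at equivalence = 0.003820/0.09165 = 0.04168 L.
At equivalence all the acid is converted to F-; total volume = 0.01866 + 0.04168 = 0.06034 L, so [F-] = 0.003820/0.06034 = 0.06331 M.
Kb = Kw/Ka = 1.0e-14 / 6.8 x 10^-4 = 1.47e-11.
[OH^-] = sqrt(Kb x [F-]) = sqrt(1.47e-11 x 0.06331) = 9.65e-7 M.
pOH = 6.02, so pH = 14.00 - 6.02 = 7.98.

7.98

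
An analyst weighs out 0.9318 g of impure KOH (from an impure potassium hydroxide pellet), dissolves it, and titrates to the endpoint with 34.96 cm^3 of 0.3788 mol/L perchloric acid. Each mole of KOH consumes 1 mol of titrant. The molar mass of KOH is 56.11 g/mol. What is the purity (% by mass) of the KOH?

n(HClO4) = 0.3788 x 0.03496 = 0.01324 mol.
n(KOH) = 0.01324 / 1 = 0.01324 mol.
mass of KOH = 0.01324 x 56.11 = 0.7431 g.
% purity = 0.7431 / 0.9318 x 100 = 79.7%.

79.7%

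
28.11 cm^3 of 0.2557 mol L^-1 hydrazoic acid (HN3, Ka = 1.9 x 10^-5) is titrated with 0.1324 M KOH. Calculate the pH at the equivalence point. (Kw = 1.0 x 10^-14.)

8.83

n(HN3) = 0.2557 x 0.02811 = 0.007188 mol; V(KOH) at equivalence = 0.007188/0.1324 = 0.05429 L.
At equivalence all the acid is converted to N3-; total volume = 0.02811 + 0.05429 = 0.08240 L, so [N3-] = 0.007188/0.08240 = 0.08723 M.
Kb = Kw/Ka = 1.0e-14 / 1.9 x 10^-5 = 5.26e-10.
[OH^-] = sqrt(Kb x [N3-]) = sqrt(5.26e-10 x 0.08723) = 6.78e-6 M.
pOH = 5.17, so pH = 14.00 - 5.17 = 8.83.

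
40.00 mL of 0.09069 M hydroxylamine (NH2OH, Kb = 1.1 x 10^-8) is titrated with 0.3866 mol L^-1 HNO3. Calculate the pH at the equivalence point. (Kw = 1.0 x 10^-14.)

3.59

n(NH2OH) = 0.09069 x 0.04000 = 0.003628 mol; V(HNO3) at equivalence = 0.003628/0.3866 = 0.009383 L.
At equivalence the base is fully converted to NH3OH+; total volume = 0.04938 L, so [NH3OH+] = 0.003628/0.04938 = 0.07346 M.
Ka(NH3OH+) = Kw/Kb = 1.0e-14 / 1.1 x 10^-8 = 9.09e-7.
[H^+] = sqrt(Ka x [NH3OH+]) = sqrt(9.09e-7 x 0.07346) = 0.000258 M.
pH = -log(0.000258) = 3.59.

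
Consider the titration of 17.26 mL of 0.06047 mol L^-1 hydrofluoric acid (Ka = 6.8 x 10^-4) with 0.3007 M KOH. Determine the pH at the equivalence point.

n(HF) = 0.06047 x 0.01726 = 0.001044 mol; V(KOH) at equivalence = 0.001044/0.3007 = 0.003471 L.
At equivalence all the acid is converted to F-; total volume = 0.01726 + 0.003471 = 0.02073 L, so [F-] = 0.001044/0.02073 = 0.05035 M.
Kb = Kw/Ka = 1.0e-14 / 6.8 x 10^-4 = 1.47e-11.
[OH^-] = sqrt(Kb x [F-]) = sqrt(1.47e-11 x 0.05035) = 8.60e-7 M.
pOH = 6.07, so pH = 14.00 - 6.07 = 7.93.

7.93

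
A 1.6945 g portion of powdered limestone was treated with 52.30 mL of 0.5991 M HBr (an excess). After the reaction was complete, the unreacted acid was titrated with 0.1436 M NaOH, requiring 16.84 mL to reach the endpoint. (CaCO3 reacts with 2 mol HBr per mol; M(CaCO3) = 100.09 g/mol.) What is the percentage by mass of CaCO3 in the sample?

Total n(HBr) added = 0.5991 x 0.05230 = 0.03133 mol.
n(NaOH) used = 0.1436 x 0.01684 = 0.002418 mol, which equals the excess n(HBr).
So n(HBr) consumed by the sample = 0.03133 - 0.002418 = 0.02891 mol.
n(CaCO3) = 0.02891 / 2 = 0.01446 mol.
mass CaCO3 = 0.01446 x 100.09 = 1.447 g, so %CaCO3 = 1.447/1.6945 x 100 = 85.4%.

85.4%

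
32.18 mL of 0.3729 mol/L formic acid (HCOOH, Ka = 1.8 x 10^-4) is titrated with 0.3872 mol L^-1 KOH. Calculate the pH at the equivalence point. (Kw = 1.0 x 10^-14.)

n(HCOOH) = 0.3729 x 0.03218 = 0.01200 mol; V(KOH) at equivalence = 0.01200/0.3872 = 0.03099 L.
At equivalence all the acid is converted to HCOO-; total volume = 0.03218 + 0.03099 = 0.06317 L, so [HCOO-] = 0.01200/0.06317 = 0.1900 M.
Kb = Kw/Ka = 1.0e-14 / 1.8 x 10^-4 = 5.56e-11.
[OH^-] = sqrt(Kb x [HCOO-]) = sqrt(5.56e-11 x 0.1900) = 3.25e-6 M.
pOH = 5.49, so pH = 14.00 - 5.49 = 8.51.

8.51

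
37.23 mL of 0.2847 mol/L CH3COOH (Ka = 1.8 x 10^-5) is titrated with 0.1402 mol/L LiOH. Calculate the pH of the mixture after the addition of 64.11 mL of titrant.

Initial n(CH3COOH) = 0.2847 x 0.03723 = 0.01060 mol.
n(LiOH) added = 0.1402 x 0.06411 = 0.008988 mol, converting that many moles of CH3COOH to CH3COO-.
Remaining n(CH3COOH) = 0.001611 mol; n(CH3COO-) = 0.008988 mol.
By Henderson-Hasselbalch, pH = pKa + log([A^-]/[HA]) = 4.74 + log(0.008988/0.001611) = 4.74 + (+0.75) = 5.49.

5.49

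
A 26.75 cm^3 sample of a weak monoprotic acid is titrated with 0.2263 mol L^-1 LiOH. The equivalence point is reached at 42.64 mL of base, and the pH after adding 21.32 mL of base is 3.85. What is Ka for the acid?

1.4 x 10^-4

21.32 mL is half of the equivalence volume, so this is the half-equivalence point where [HA] = [A^-].
At half-equivalence pH = pKa, so pKa = 3.85.
Ka = 10^(-3.85) = 1.4 x 10^-4.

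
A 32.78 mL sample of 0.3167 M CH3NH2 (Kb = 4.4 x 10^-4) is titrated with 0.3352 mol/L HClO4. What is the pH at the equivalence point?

n(CH3NH2) = 0.3167 x 0.03278 = 0.01038 mol; V(HClO4) at equivalence = 0.01038/0.3352 = 0.03097 L.
At equivalence the base is fully converted to CH3NH3+; total volume = 0.06375 L, so [CH3NH3+] = 0.01038/0.06375 = 0.1628 M.
Ka(CH3NH3+) = Kw/Kb = 1.0e-14 / 4.4 x 10^-4 = 2.27e-11.
[H^+] = sqrt(Ka x [CH3NH3+]) = sqrt(2.27e-11 x 0.1628) = 1.92e-6 M.
pH = -log(1.92e-6) = 5.72.

5.72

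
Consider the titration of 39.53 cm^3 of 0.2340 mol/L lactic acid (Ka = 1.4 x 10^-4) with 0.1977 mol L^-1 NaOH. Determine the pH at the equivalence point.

8.44

n(HC3H5O3) = 0.2340 x 0.03953 = 0.009250 mol; V(NaOH) at equivalence = 0.009250/0.1977 = 0.04679 L.
At equivalence all the acid is converted to C3H5O3-; total volume = 0.03953 + 0.04679 = 0.08632 L, so [C3H5O3-] = 0.009250/0.08632 = 0.1072 M.
Kb = Kw/Ka = 1.0e-14 / 1.4 x 10^-4 = 7.14e-11.
[OH^-] = sqrt(Kb x [C3H5O3-]) = sqrt(7.14e-11 x 0.1072) = 2.77e-6 M.
pOH = 5.56, so pH = 14.00 - 5.56 = 8.44.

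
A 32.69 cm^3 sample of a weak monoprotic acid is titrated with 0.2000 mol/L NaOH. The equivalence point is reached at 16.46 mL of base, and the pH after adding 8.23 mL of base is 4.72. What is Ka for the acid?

8.23 mL is half of the equivalence volume, so this is the half-equivalence point where [HA] = [A^-].
At half-equivalence pH = pKa, so pKa = 4.72.
Ka = 10^(-4.72) = 1.9 x 10^-5.

1.9 x 10^-5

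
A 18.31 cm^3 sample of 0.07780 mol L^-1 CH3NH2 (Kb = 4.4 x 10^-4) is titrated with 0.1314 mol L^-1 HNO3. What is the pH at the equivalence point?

5.98

n(CH3NH2) = 0.07780 x 0.01831 = 0.001425 mol; V(HNO3) at equivalence = 0.001425/0.1314 = 0.01084 L.
At equivalence the base is fully converted to CH3NH3+; total volume = 0.02915 L, so [CH3NH3+] = 0.001425/0.02915 = 0.04887 M.
Ka(CH3NH3+) = Kw/Kb = 1.0e-14 / 4.4 x 10^-4 = 2.27e-11.
[H^+] = sqrt(Ka x [CH3NH3+]) = sqrt(2.27e-11 x 0.04887) = 1.05e-6 M.
pH = -log(1.05e-6) = 5.98.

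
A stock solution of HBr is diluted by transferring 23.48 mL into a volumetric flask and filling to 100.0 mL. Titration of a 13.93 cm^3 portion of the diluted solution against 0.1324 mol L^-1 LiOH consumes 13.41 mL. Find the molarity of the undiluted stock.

0.543 M

n(LiOH) = 0.1324 x 0.01341 = 0.001775 mol.
n(HBr) in the aliquot = 0.001775 mol.
[diluted HBr] = 0.001775 / 0.01393 = 0.1275 M.
Dilution factor = 100.0/23.48 = 4.259, so [stock] = 0.1275 x 4.259 = 0.543 M.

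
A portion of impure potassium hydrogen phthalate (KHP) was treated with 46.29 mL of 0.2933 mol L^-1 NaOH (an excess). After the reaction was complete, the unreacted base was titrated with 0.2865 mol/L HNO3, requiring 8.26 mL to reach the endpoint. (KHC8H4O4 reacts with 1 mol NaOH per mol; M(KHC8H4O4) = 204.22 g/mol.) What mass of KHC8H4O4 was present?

Total n(NaOH) added = 0.2933 x 0.04629 = 0.01358 mol.
n(HNO3) used = 0.2865 x 0.008260 = 0.002366 mol, which equals the excess n(NaOH).
So n(NaOH) consumed by the sample = 0.01358 - 0.002366 = 0.01121 mol.
n(KHC8H4O4) = 0.01121 / 1 = 0.01121 mol.
mass = 0.01121 mol x 204.22 g/mol = 2.29 g.

2.29 g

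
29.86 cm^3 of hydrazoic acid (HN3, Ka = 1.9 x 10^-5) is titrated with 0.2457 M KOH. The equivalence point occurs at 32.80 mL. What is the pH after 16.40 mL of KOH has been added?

4.72

16.40 mL is exactly half the equivalence volume (32.80/2), i.e. the half-equivalence point.
There, n(HA) = n(A^-), so pH = pKa = -log(1.9 x 10^-5) = 4.72.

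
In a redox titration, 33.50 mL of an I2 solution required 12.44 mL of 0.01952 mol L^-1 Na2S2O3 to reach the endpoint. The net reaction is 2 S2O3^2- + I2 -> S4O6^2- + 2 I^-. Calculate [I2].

n(Na2S2O3) = 0.01952 x 0.01244 = 0.0002428 mol.
From the balanced equation, 2 mol Na2S2O3 reacts with 1 mol I2, so n(I2) = 0.0002428 x 1/2 = 0.0001214 mol.
[I2] = 0.0001214 / 0.03350 L = 0.00362 M.

0.00362 M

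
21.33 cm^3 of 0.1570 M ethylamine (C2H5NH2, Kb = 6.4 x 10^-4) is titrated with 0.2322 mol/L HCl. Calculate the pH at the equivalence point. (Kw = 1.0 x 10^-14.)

n(C2H5NH2) = 0.1570 x 0.02133 = 0.003349 mol; V(HCl) at equivalence = 0.003349/0.2322 = 0.01442 L.
At equivalence the base is fully converted to C2H5NH3+; total volume = 0.03575 L, so [C2H5NH3+] = 0.003349/0.03575 = 0.09367 M.
Ka(C2H5NH3+) = Kw/Kb = 1.0e-14 / 6.4 x 10^-4 = 1.56e-11.
[H^+] = sqrt(Ka x [C2H5NH3+]) = sqrt(1.56e-11 x 0.09367) = 1.21e-6 M.
pH = -log(1.21e-6) = 5.92.

5.92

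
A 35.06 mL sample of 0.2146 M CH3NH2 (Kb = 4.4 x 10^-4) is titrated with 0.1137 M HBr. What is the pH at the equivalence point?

n(CH3NH2) = 0.2146 x 0.03506 = 0.007524 mol; V(HBr) at equivalence = 0.007524/0.1137 = 0.06617 L.
At equivalence the base is fully converted to CH3NH3+; total volume = 0.1012 L, so [CH3NH3+] = 0.007524/0.1012 = 0.07432 M.
Ka(CH3NH3+) = Kw/Kb = 1.0e-14 / 4.4 x 10^-4 = 2.27e-11.
[H^+] = sqrt(Ka x [CH3NH3+]) = sqrt(2.27e-11 x 0.07432) = 1.30e-6 M.
pH = -log(1.30e-6) = 5.89.

5.89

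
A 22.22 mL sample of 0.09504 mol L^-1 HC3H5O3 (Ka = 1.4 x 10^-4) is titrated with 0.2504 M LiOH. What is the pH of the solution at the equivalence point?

n(HC3H5O3) = 0.09504 x 0.02222 = 0.002112 mol; V(LiOH) at equivalence = 0.002112/0.2504 = 0.008434 L.
At equivalence all the acid is converted to C3H5O3-; total volume = 0.02222 + 0.008434 = 0.03065 L, so [C3H5O3-] = 0.002112/0.03065 = 0.06889 M.
Kb = Kw/Ka = 1.0e-14 / 1.4 x 10^-4 = 7.14e-11.
[OH^-] = sqrt(Kb x [C3H5O3-]) = sqrt(7.14e-11 x 0.06889) = 2.22e-6 M.
pOH = 5.65, so pH = 14.00 - 5.65 = 8.35.

8.35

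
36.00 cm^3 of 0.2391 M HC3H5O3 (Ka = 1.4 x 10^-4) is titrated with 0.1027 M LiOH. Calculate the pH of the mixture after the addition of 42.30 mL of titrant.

3.86

Initial n(HC3H5O3) = 0.2391 x 0.03600 = 0.008608 mol.
n(LiOH) added = 0.1027 x 0.04230 = 0.004344 mol, converting that many moles of HC3H5O3 to C3H5O3-.
Remaining n(HC3H5O3) = 0.004263 mol; n(C3H5O3-) = 0.004344 mol.
By Henderson-Hasselbalch, pH = pKa + log([A^-]/[HA]) = 3.85 + log(0.004344/0.004263) = 3.85 + (+0.01) = 3.86.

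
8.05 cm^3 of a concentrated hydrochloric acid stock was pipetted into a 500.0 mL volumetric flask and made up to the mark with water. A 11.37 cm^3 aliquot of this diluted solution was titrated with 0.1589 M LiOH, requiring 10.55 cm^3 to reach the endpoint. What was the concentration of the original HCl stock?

9.16 M

n(LiOH) = 0.1589 x 0.01055 = 0.001676 mol.
n(HCl) in the aliquot = 0.001676 mol.
[diluted HCl] = 0.001676 / 0.01137 = 0.1474 M.
Dilution factor = 500.0/8.050 = 62.11, so [stock] = 0.1474 x 62.11 = 9.16 M.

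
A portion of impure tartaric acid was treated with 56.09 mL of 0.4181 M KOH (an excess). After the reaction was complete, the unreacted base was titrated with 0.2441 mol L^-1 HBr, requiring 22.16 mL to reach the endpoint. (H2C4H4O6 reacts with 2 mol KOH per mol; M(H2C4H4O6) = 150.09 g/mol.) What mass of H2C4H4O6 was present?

1.35 g

Total n(KOH) added = 0.4181 x 0.05609 = 0.02345 mol.
n(HBr) used = 0.2441 x 0.02216 = 0.005409 mol, which equals the excess n(KOH).
So n(KOH) consumed by the sample = 0.02345 - 0.005409 = 0.01804 mol.
n(H2C4H4O6) = 0.01804 / 2 = 0.009021 mol.
mass = 0.009021 mol x 150.09 g/mol = 1.35 g.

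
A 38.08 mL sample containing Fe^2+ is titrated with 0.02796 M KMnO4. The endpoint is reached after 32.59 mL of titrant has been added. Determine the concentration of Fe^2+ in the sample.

0.120 M

n(KMnO4) = 0.02796 x 0.03259 = 0.0009112 mol.
From the balanced equation, 1 mol KMnO4 reacts with 5 mol Fe^2+, so n(Fe^2+) = 0.0009112 x 5/1 = 0.004556 mol.
[Fe^2+] = 0.004556 / 0.03808 L = 0.120 M.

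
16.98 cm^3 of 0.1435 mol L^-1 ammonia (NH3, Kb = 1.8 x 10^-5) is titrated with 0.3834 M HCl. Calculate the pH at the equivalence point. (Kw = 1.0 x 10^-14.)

n(NH3) = 0.1435 x 0.01698 = 0.002437 mol; V(HCl) at equivalence = 0.002437/0.3834 = 0.006355 L.
At equivalence the base is fully converted to NH4+; total volume = 0.02334 L, so [NH4+] = 0.002437/0.02334 = 0.1044 M.
Ka(NH4+) = Kw/Kb = 1.0e-14 / 1.8 x 10^-5 = 5.56e-10.
[H^+] = sqrt(Ka x [NH4+]) = sqrt(5.56e-10 x 0.1044) = 7.62e-6 M.
pH = -log(7.62e-6) = 5.12.

5.12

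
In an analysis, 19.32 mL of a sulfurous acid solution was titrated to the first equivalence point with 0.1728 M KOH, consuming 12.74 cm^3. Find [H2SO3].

n(KOH) = 0.1728 x 0.01274 = 0.002201 mol.
At the first equivalence point, 1 mol OH^- react per mol H2SO3, so n(H2SO3) = 0.002201 / 1 = 0.002201 mol.
[H2SO3] = 0.002201 / 0.01932 L = 0.114 M.

0.114 M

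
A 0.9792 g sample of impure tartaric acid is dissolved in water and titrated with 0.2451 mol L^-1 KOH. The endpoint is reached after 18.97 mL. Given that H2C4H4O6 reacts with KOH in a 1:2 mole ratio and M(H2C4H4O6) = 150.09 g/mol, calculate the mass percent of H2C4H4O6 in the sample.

35.6%

n(KOH) = 0.2451 x 0.01897 = 0.004650 mol.
n(H2C4H4O6) = 0.004650 / 2 = 0.002325 mol.
mass of H2C4H4O6 = 0.002325 x 150.09 = 0.3489 g.
% purity = 0.3489 / 0.9792 x 100 = 35.6%.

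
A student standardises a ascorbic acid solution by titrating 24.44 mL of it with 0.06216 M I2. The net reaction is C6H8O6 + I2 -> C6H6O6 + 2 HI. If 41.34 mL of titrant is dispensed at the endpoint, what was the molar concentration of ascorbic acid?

n(I2) = 0.06216 x 0.04134 = 0.002570 mol.
From the balanced equation, 1 mol I2 reacts with 1 mol ascorbic acid, so n(ascorbic acid) = 0.002570 x 1/1 = 0.002570 mol.
[ascorbic acid] = 0.002570 / 0.02444 L = 0.105 M.

0.105 M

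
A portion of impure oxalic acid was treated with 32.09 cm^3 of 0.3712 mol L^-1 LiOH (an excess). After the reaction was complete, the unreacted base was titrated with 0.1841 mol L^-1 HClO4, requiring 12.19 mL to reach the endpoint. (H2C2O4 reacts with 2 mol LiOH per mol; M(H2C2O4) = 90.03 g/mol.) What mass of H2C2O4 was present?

Total n(LiOH) added = 0.3712 x 0.03209 = 0.01191 mol.
n(HClO4) used = 0.1841 x 0.01219 = 0.002244 mol, which equals the excess n(LiOH).
So n(LiOH) consumed by the sample = 0.01191 - 0.002244 = 0.009668 mol.
n(H2C2O4) = 0.009668 / 2 = 0.004834 mol.
mass = 0.004834 mol x 90.03 g/mol = 0.435 g.

0.435 g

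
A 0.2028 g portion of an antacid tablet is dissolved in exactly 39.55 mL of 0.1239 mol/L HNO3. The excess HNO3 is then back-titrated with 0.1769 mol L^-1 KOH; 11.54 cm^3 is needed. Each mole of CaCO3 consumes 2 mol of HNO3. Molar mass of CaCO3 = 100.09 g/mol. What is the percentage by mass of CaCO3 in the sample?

70.5%

Total n(HNO3) added = 0.1239 x 0.03955 = 0.004900 mol.
n(KOH) used = 0.1769 x 0.01154 = 0.002041 mol, which equals the excess n(HNO3).
So n(HNO3) consumed by the sample = 0.004900 - 0.002041 = 0.002859 mol.
n(CaCO3) = 0.002859 / 2 = 0.001429 mol.
mass CaCO3 = 0.001429 x 100.09 = 0.1431 g, so %CaCO3 = 0.1431/0.2028 x 100 = 70.5%.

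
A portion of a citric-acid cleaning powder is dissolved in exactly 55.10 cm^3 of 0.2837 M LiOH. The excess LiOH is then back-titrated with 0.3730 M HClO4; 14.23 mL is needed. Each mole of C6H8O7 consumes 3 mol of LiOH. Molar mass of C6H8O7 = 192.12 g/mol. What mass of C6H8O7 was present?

0.661 g

Total n(LiOH) added = 0.2837 x 0.05510 = 0.01563 mol.
n(HClO4) used = 0.3730 x 0.01423 = 0.005308 mol, which equals the excess n(LiOH).
So n(LiOH) consumed by the sample = 0.01563 - 0.005308 = 0.01032 mol.
n(C6H8O7) = 0.01032 / 3 = 0.003441 mol.
mass = 0.003441 mol x 192.12 g/mol = 0.661 g.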